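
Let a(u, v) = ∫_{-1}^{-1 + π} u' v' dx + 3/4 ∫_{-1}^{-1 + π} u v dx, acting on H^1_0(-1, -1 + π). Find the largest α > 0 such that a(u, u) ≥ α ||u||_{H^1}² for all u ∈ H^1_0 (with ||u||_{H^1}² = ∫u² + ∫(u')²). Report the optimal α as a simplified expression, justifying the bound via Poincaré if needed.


α = 7/8

Coercivity of a(·,·) on H^1_0(-1, -1 + π) means a(u, u) ≥ α ||u||_{H^1}² for every u ∈ H^1_0.
The interval has length L = π, and Poincaré/coercivity depend only on L. Here a(u, u) = ∫(u')² + (3/4)·∫u².
Here 0 < c = 3/4 < 1. The condition a(u,u) ≥ α||u||_{H^1}² reads (1−α)∫(u')² ≥ (α−c)∫u². Any admissible α is ≤ 1 (rapidly oscillating u have ∫u²/∫(u')² → 0), and α = 1 would force 0 ≥ (1−c)∫u², impossible since c < 1; so 1−α > 0. By the sharp Poincaré inequality on H^1_0 of an interval of length L, ∫(u')² ≥ (π/L)²∫u² with equality for the first sine mode sin(π(x−x₀)/L) (x₀ the left endpoint), so the inequality holds for all u iff (1−α)(π/L)² ≥ α − c, i.e. α ≤ ((π/L)² + c)/((π/L)² + 1) = (1 + c(L/π)²)/(1 + (L/π)²). With (π/L)² = 1 and c = 3/4, the largest admissible constant is α = ((π/L)² + c)/((π/L)² + 1).
Simplifying, α = 7/8.


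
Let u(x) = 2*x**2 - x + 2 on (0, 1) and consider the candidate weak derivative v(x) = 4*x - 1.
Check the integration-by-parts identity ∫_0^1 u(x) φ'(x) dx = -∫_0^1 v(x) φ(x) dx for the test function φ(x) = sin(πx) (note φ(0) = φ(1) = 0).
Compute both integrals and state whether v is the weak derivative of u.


LHS = -2/π, RHS = -2/π. Yes, v = u' weakly.

u(x) = 2*x**2 - x + 2, classical derivative u'(x) = 4*x - 1.
φ(x) = sin(πx), so φ'(x) = π*cos(π*x).
Note φ(0) = φ(1) = 0, so the boundary term u·φ vanishes.
LHS = ∫_0^1 u(x) φ'(x) dx = ∫_0^1 (2*π*x^2*cos(π*x) - π*x*cos(π*x) + 2*π*cos(π*x)) dx. Term by term:
  ∫_0^1 2*π*cos(π*x) dx = 0;  ∫_0^1 -π*x*cos(π*x) dx = 2/π;  ∫_0^1 2*π*x^2*cos(π*x) dx = -4/π.
Sum: 0 + 2/π − 4/π = -2/π.
So LHS = -2/π.
∫_0^1 v(x) φ(x) dx = ∫_0^1 (4*x*sin(π*x) - sin(π*x)) dx. Term by term:
  ∫_0^1 -sin(π*x) dx = -2/π;  ∫_0^1 4*x*sin(π*x) dx = 4/π.
Sum: -2/π + 4/π = 2/π.
So RHS = -∫_0^1 v(x) φ(x) dx = -2/π.
LHS = RHS, so the identity holds for this test φ.
Moreover u is smooth here and v(x) = u'(x) = 4*x - 1 pointwise, so the identity holds for every test function. Hence v is the weak derivative of u.


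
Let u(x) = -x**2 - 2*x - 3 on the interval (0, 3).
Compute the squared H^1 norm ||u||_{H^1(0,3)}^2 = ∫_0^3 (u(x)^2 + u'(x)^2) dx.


||u||_{H^1}^2 = 1923/5

The H^1 norm (squared) on an interval (0, L) is
  ||u||_{H^1}^2 = ∫_0^L u(x)^2 dx + ∫_0^L u'(x)^2 dx.
Compute u'(x) = -2*x - 2.
Then u(x)^2 = x**4 + 4*x**3 + 10*x**2 + 12*x + 9 and u'(x)^2 = 4*x**2 + 8*x + 4.
Integrate each monomial from 0 to 3 using ∫_0^3 c·x^n dx = c·3^(n+1)/(n+1):
  ∫_0^3 u(x)^2 dx = ∫_0^3 (x^4 + 4*x^3 + 10*x^2 + 12*x + 9) dx. Term by term:
    ∫_0^3 x^4 dx = 243/5;  ∫_0^3 4*x^3 dx = 81;  ∫_0^3 10*x^2 dx = 90;
    ∫_0^3 12*x dx = 54;  ∫_0^3 9 dx = 27.
  Sum: 243/5 + 81 + 90 + 54 + 27 = 1503/5.
  ∫_0^3 u'(x)^2 dx = ∫_0^3 (4*x^2 + 8*x + 4) dx. Term by term:
    ∫_0^3 4*x^2 dx = 36;  ∫_0^3 8*x dx = 36;  ∫_0^3 4 dx = 12.
  Sum: 36 + 36 + 12 = 84.
Adding: ||u||_{H^1}^2 = 1503/5 + 84 = 1923/5.


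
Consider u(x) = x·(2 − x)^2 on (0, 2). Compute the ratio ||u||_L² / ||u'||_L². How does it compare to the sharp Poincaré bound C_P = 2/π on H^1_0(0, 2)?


||u||_L² / ||u'||_L² = sqrt(14)/7 < C_P = 2/π.

u(x) = x·(2 − x)^2, so u'(x) = (x - 2)*(3*x - 2).
u(x) = x·(2 − x)^2 vanishes at x = 0 and x = 2, so u ∈ H^1_0(0, 2). Differentiate via the product rule and integrate the resulting polynomials term by term.
  ∫_0^2 u² dx = ∫_0^2 (x^6 - 8*x^5 + 24*x^4 - 32*x^3 + 16*x^2) dx. Term by term:
    ∫_0^2 x^6 dx = 128/7;  ∫_0^2 -8*x^5 dx = -256/3;  ∫_0^2 24*x^4 dx = 768/5;
    ∫_0^2 -32*x^3 dx = -128;  ∫_0^2 16*x^2 dx = 128/3.
  Sum: 128/7 − 256/3 + 768/5 − 128 + 128/3 = 128/105.
  ∫_0^2 (u')² dx = ∫_0^2 (9*x^4 - 48*x^3 + 88*x^2 - 64*x + 16) dx. Term by term:
    ∫_0^2 9*x^4 dx = 288/5;  ∫_0^2 -48*x^3 dx = -192;  ∫_0^2 88*x^2 dx = 704/3;
    ∫_0^2 -64*x dx = -128;  ∫_0^2 16 dx = 32.
  Sum: 288/5 − 192 + 704/3 − 128 + 32 = 64/15.
∫_0^2 u² dx = 128/105, so ||u||_L² = 8*sqrt(210)/105.
∫_0^2 (u')² dx = 64/15, so ||u'||_L² = 8*sqrt(15)/15.
Ratio ||u||_L² / ||u'||_L² = sqrt(14)/7.
Sharp Poincaré constant on H^1_0(0, 2) is C_P = L/π = 2/π, achieved by sin(π/2·x).
A polynomial bump cannot attain the sharp Poincaré constant (only the first sine eigenfunction does), so the ratio is strictly less than C_P, consistent with ||u||_L² ≤ C_P ||u'||_L².


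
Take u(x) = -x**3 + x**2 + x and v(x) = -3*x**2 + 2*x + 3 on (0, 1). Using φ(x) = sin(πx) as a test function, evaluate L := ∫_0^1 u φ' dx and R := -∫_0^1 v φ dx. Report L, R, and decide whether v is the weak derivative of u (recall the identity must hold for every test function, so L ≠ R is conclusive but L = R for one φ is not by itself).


LHS = (-12 - π^2)/π^3, RHS = -5/π - 12/π^3. No, v is not the weak derivative of u.

u(x) = -x**3 + x**2 + x, classical derivative u'(x) = -3*x**2 + 2*x + 1.
φ(x) = sin(πx), so φ'(x) = π*cos(π*x).
Note φ(0) = φ(1) = 0, so the boundary term u·φ vanishes.
LHS = ∫_0^1 u(x) φ'(x) dx = ∫_0^1 (-π*x^3*cos(π*x) + π*x^2*cos(π*x) + π*x*cos(π*x)) dx. Term by term:
  ∫_0^1 π*x*cos(π*x) dx = -2/π;  ∫_0^1 π*x^2*cos(π*x) dx = -2/π;  ∫_0^1 -π*x^3*cos(π*x) dx = -12/π^3 + 3/π.
Sum: -2/π − 2/π + -12/π^3 + 3/π = (-12 - π^2)/π^3.
So LHS = (-12 - π^2)/π^3.
∫_0^1 v(x) φ(x) dx = ∫_0^1 (-3*x^2*sin(π*x) + 2*x*sin(π*x) + 3*sin(π*x)) dx. Term by term:
  ∫_0^1 3*sin(π*x) dx = 6/π;  ∫_0^1 -3*x^2*sin(π*x) dx = -3/π + 12/π^3;  ∫_0^1 2*x*sin(π*x) dx = 2/π.
Sum: 6/π + -3/π + 12/π^3 + 2/π = 12/π^3 + 5/π.
So RHS = -∫_0^1 v(x) φ(x) dx = -5/π - 12/π^3.
LHS − RHS = 4/π ≠ 0, so the identity fails.
(For a valid weak derivative the identity must hold for EVERY test function, in particular this one. The failure shows v is NOT the weak derivative of u.)
Correct weak derivative would be u'(x) = -3*x**2 + 2*x + 1.


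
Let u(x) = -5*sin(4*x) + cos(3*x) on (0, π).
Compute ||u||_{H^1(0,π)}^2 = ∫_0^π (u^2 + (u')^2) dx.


||u||_{H^1(0,π)}^2 = -800/7 + 435*π/2

u'(x) = -3*sin(3*x) - 20*cos(4*x).
Expand u² and (u')² and integrate term by term on (0, π), using: for integers n ≥ 1, ∫_0^π sin²(nx) dx = ∫_0^π cos²(nx) dx = π/2; for n ≠ n', ∫_0^π sin(nx)sin(n'x) dx = ∫_0^π cos(nx)cos(n'x) dx = 0; and by product-to-sum, ∫_0^π sin(nx)cos(n'x) dx = ½∫_0^π [sin((n+n')x) + sin((n−n')x)] dx, which is 0 when n+n' is even and 2n/(n²−n'²) when n+n' is odd (it need not vanish on (0, π)).
  u² squared terms: (-5)²·∫sin(4x)² dx = 25·π/2 = 25*π/2;  (1)²·∫cos(3x)² dx = 1·π/2 = π/2.
  u² cross terms: 2·(-5)·(1)·∫sin(4x)·cos(3x) dx = -10·(8/7) = -80/7.
  So ∫_0^π u² dx = 25*π/2 + π/2 − 80/7 = -80/7 + 13*π.
  (u')² squared terms: (-20)²·∫cos(4x)² dx = 400·π/2 = 200*π;  (-3)²·∫sin(3x)² dx = 9·π/2 = 9*π/2.
  (u')² cross terms: 2·(-20)·(-3)·∫cos(4x)·sin(3x) dx = 120·(-6/7) = -720/7.
  So ∫_0^π (u')² dx = 200*π + 9*π/2 − 720/7 = -720/7 + 409*π/2.
||u||_{H^1}^2 = (-80/7 + 13*π) + (-720/7 + 409*π/2) = -800/7 + 435*π/2.


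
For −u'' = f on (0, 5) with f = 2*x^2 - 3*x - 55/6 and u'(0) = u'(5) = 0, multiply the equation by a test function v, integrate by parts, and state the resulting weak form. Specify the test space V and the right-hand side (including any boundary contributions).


V = H^1(0, 5) (no boundary constraint on v; u is determined up to an additive constant); weak form: ∫_0^5 u'v' dx = ∫_0^5 (2*x^2 - 3*x - 55/6) v dx for all v ∈ V.

Multiply both sides by a test function v and integrate from 0 to 5:
  ∫_0^5 −u''(x) v(x) dx = ∫_0^5 f(x) v(x) dx.
Integrate the LHS by parts once:
  ∫_0^5 −u'' v dx = −[u'(x) v(x)]_0^5 + ∫_0^5 u'(x) v'(x) dx.
Thus ∫_0^5 u'(x) v'(x) dx = ∫_0^5 f(x) v(x) dx + [u'(x) v(x)]_0^5.
Choose V so that boundary terms are either known or forced to vanish.
u has homogeneous Neumann: u'(0) = u'(5) = 0. So [u' v]_0^5 = 0·v(5) − 0·v(0) = 0 for any v; take V = H^1(0, 5).
Weak formulation: find u (satisfying any essential BC) such that ∫_0^5 u'(x) v'(x) dx = ∫_0^5 f v dx for all v ∈ V (homogeneous Neumann, so boundary terms vanish).
Substituting f(x) = 2*x^2 - 3*x - 55/6, the right-hand side is ∫_0^5 (2*x^2 - 3*x - 55/6) v dx.
Compatibility check (pure Neumann): taking v ≡ 1 ∈ V gives 0 = ∫_0^5 f dx + (0) − (0), i.e. ∫_0^5 f dx must equal u'(0) − u'(5) = 0. Indeed ∫_0^5 (2*x^2 - 3*x - 55/6) dx = 0, so the data are compatible. The solution is then unique only up to an additive constant (fix it e.g. by requiring ∫_0^5 u dx = 0).


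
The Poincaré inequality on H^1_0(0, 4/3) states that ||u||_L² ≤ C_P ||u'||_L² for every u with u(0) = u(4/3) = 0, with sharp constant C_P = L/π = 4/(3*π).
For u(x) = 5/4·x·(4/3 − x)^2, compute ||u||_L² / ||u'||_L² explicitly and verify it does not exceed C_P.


||u||_L² / ||u'||_L² = 2*sqrt(14)/21 < C_P = 4/(3*π).

u(x) = 5/4·x·(4/3 − x)^2, so u'(x) = 15*x^2/4 - 20*x/3 + 20/9.
u(x) = 5/4·x·(4/3 − x)^2 vanishes at x = 0 and x = 4/3, so u ∈ H^1_0(0, 4/3). Differentiate via the product rule and integrate the resulting polynomials term by term.
  ∫_0^4/3 u² dx = ∫_0^4/3 (25*x^6/16 - 25*x^5/3 + 50*x^4/3 - 400*x^3/27 + 400*x^2/81) dx. Term by term:
    ∫_0^4/3 25*x^6/16 dx = 25600/15309;  ∫_0^4/3 -25*x^5/3 dx = -51200/6561;  ∫_0^4/3 50*x^4/3 dx = 10240/729;
    ∫_0^4/3 -400*x^3/27 dx = -25600/2187;  ∫_0^4/3 400*x^2/81 dx = 25600/6561.
  Sum: 25600/15309 − 51200/6561 + 10240/729 − 25600/2187 + 25600/6561 = 5120/45927.
  ∫_0^4/3 (u')² dx = ∫_0^4/3 (225*x^4/16 - 50*x^3 + 550*x^2/9 - 800*x/27 + 400/81) dx. Term by term:
    ∫_0^4/3 225*x^4/16 dx = 320/27;  ∫_0^4/3 -50*x^3 dx = -3200/81;  ∫_0^4/3 550*x^2/9 dx = 35200/729;
    ∫_0^4/3 -800*x/27 dx = -6400/243;  ∫_0^4/3 400/81 dx = 1600/243.
  Sum: 320/27 − 3200/81 + 35200/729 − 6400/243 + 1600/243 = 640/729.
∫_0^4/3 u² dx = 5120/45927, so ||u||_L² = 32*sqrt(35)/567.
∫_0^4/3 (u')² dx = 640/729, so ||u'||_L² = 8*sqrt(10)/27.
Ratio ||u||_L² / ||u'||_L² = 2*sqrt(14)/21.
Sharp Poincaré constant on H^1_0(0, 4/3) is C_P = L/π = 4/(3*π), achieved by sin(3*π/4·x).
A polynomial bump cannot attain the sharp Poincaré constant (only the first sine eigenfunction does), so the ratio is strictly less than C_P, consistent with ||u||_L² ≤ C_P ||u'||_L².


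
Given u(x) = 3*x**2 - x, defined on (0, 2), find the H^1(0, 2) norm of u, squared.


||u||_{H^1}^2 = 1654/15

The H^1 norm (squared) on an interval (0, L) is
  ||u||_{H^1}^2 = ∫_0^L u(x)^2 dx + ∫_0^L u'(x)^2 dx.
Compute u'(x) = 6*x - 1.
Then u(x)^2 = 9*x**4 - 6*x**3 + x**2 and u'(x)^2 = 36*x**2 - 12*x + 1.
Integrate each monomial from 0 to 2 using ∫_0^2 c·x^n dx = c·2^(n+1)/(n+1):
  ∫_0^2 u(x)^2 dx = ∫_0^2 (9*x^4 - 6*x^3 + x^2) dx. Term by term:
    ∫_0^2 9*x^4 dx = 288/5;  ∫_0^2 -6*x^3 dx = -24;  ∫_0^2 x^2 dx = 8/3.
  Sum: 288/5 − 24 + 8/3 = 544/15.
  ∫_0^2 u'(x)^2 dx = ∫_0^2 (36*x^2 - 12*x + 1) dx. Term by term:
    ∫_0^2 36*x^2 dx = 96;  ∫_0^2 -12*x dx = -24;  ∫_0^2 1 dx = 2.
  Sum: 96 − 24 + 2 = 74.
Adding: ||u||_{H^1}^2 = 544/15 + 74 = 1654/15.


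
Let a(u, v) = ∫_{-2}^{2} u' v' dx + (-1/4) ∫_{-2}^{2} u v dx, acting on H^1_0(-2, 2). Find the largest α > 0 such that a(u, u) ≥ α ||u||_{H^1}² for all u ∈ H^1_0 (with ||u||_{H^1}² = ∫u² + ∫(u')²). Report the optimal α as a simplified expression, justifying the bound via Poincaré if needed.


α = (-4 + π^2)/(π^2 + 16)

Coercivity of a(·,·) on H^1_0(-2, 2) means a(u, u) ≥ α ||u||_{H^1}² for every u ∈ H^1_0.
The interval has length L = 4, and Poincaré/coercivity depend only on L. Here a(u, u) = ∫(u')² + (-1/4)·∫u².
Here c = -1/4 < 0 with |c| < (π/L)² = π^2/16, so coercivity still holds. The condition a(u,u) ≥ α||u||_{H^1}² reads (1−α)∫(u')² ≥ (α−c)∫u². Any admissible α is ≤ 1 (rapidly oscillating u have ∫u²/∫(u')² → 0), and α = 1 would force 0 ≥ (1−c)∫u², impossible since c < 1; so 1−α > 0. By the sharp Poincaré inequality on H^1_0 of an interval of length L, ∫(u')² ≥ (π/L)²∫u² with equality for the first sine mode sin(π(x−x₀)/L) (x₀ the left endpoint), so the inequality holds for all u iff (1−α)(π/L)² ≥ α − c, i.e. α ≤ ((π/L)² + c)/((π/L)² + 1) = (1 + c(L/π)²)/(1 + (L/π)²). (Direct route, valid since c ≤ 0: Poincaré gives c∫u² ≥ c(L/π)²∫(u')², so a(u,u) ≥ (1 + c(L/π)²)∫(u')², while ||u||_{H^1}² ≤ (1 + (L/π)²)∫(u')²; dividing yields the same α.) With (π/L)² = π^2/16 and c = -1/4, the largest admissible constant is α = ((π/L)² + c)/((π/L)² + 1).
Simplifying, α = (-4 + π^2)/(π^2 + 16).


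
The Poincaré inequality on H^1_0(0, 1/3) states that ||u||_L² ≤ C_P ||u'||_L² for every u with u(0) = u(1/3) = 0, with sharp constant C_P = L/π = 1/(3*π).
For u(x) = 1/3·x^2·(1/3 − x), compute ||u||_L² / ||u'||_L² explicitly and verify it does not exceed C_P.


||u||_L² / ||u'||_L² = sqrt(14)/42 < C_P = 1/(3*π).

u(x) = 1/3·x^2·(1/3 − x), so u'(x) = x*(2 - 9*x)/9.
u(x) = 1/3·x^2·(1/3 − x) vanishes at x = 0 and x = 1/3, so u ∈ H^1_0(0, 1/3). Differentiate via the product rule and integrate the resulting polynomials term by term.
  ∫_0^1/3 u² dx = ∫_0^1/3 (x^6/9 - 2*x^5/27 + x^4/81) dx. Term by term:
    ∫_0^1/3 x^6/9 dx = 1/137781;  ∫_0^1/3 -2*x^5/27 dx = -1/59049;  ∫_0^1/3 x^4/81 dx = 1/98415.
  Sum: 1/137781 − 1/59049 + 1/98415 = 1/2066715.
  ∫_0^1/3 (u')² dx = ∫_0^1/3 (x^4 - 4*x^3/9 + 4*x^2/81) dx. Term by term:
    ∫_0^1/3 x^4 dx = 1/1215;  ∫_0^1/3 -4*x^3/9 dx = -1/729;  ∫_0^1/3 4*x^2/81 dx = 4/6561.
  Sum: 1/1215 − 1/729 + 4/6561 = 2/32805.
∫_0^1/3 u² dx = 1/2066715, so ||u||_L² = sqrt(35)/8505.
∫_0^1/3 (u')² dx = 2/32805, so ||u'||_L² = sqrt(10)/405.
Ratio ||u||_L² / ||u'||_L² = sqrt(14)/42.
Sharp Poincaré constant on H^1_0(0, 1/3) is C_P = L/π = 1/(3*π), achieved by sin(3*π·x).
A polynomial bump cannot attain the sharp Poincaré constant (only the first sine eigenfunction does), so the ratio is strictly less than C_P, consistent with ||u||_L² ≤ C_P ||u'||_L².


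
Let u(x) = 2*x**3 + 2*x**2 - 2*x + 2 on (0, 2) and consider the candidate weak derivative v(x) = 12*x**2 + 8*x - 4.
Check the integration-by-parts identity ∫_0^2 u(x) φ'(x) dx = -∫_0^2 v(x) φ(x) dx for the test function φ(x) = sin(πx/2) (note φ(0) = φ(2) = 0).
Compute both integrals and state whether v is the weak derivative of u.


LHS = -56/π + 192/π^3, RHS = -112/π + 384/π^3. No, v is not the weak derivative of u.

u(x) = 2*x**3 + 2*x**2 - 2*x + 2, classical derivative u'(x) = 6*x**2 + 4*x - 2.
φ(x) = sin(πx/2), so φ'(x) = π*cos(π*x/2)/2.
Note φ(0) = φ(2) = 0, so the boundary term u·φ vanishes.
LHS = ∫_0^2 u(x) φ'(x) dx = ∫_0^2 (π*x^3*cos(π*x/2) + π*x^2*cos(π*x/2) - π*x*cos(π*x/2) + π*cos(π*x/2)) dx. Term by term:
  ∫_0^2 π*cos(π*x/2) dx = 0;  ∫_0^2 π*x^2*cos(π*x/2) dx = -16/π;  ∫_0^2 π*x^3*cos(π*x/2) dx = -48/π + 192/π^3;
  ∫_0^2 -π*x*cos(π*x/2) dx = 8/π.
Sum: 0 − 16/π + -48/π + 192/π^3 + 8/π = -56/π + 192/π^3.
So LHS = -56/π + 192/π^3.
∫_0^2 v(x) φ(x) dx = ∫_0^2 (12*x^2*sin(π*x/2) + 8*x*sin(π*x/2) - 4*sin(π*x/2)) dx. Term by term:
  ∫_0^2 -4*sin(π*x/2) dx = -16/π;  ∫_0^2 8*x*sin(π*x/2) dx = 32/π;  ∫_0^2 12*x^2*sin(π*x/2) dx = -384/π^3 + 96/π.
Sum: -16/π + 32/π + -384/π^3 + 96/π = -384/π^3 + 112/π.
So RHS = -∫_0^2 v(x) φ(x) dx = -112/π + 384/π^3.
LHS − RHS = -192/π^3 + 56/π ≠ 0, so the identity fails.
(For a valid weak derivative the identity must hold for EVERY test function, in particular this one. The failure shows v is NOT the weak derivative of u.)
Correct weak derivative would be u'(x) = 6*x**2 + 4*x - 2.


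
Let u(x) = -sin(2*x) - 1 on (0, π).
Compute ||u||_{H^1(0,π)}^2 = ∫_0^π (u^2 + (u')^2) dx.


||u||_{H^1(0,π)}^2 = 7*π/2

u'(x) = -2*cos(2*x).
Expand u² and (u')² and integrate term by term on (0, π), using: for integers n ≥ 1, ∫_0^π sin²(nx) dx = ∫_0^π cos²(nx) dx = π/2; for n ≠ n', ∫_0^π sin(nx)sin(n'x) dx = ∫_0^π cos(nx)cos(n'x) dx = 0; and by product-to-sum, ∫_0^π sin(nx)cos(n'x) dx = ½∫_0^π [sin((n+n')x) + sin((n−n')x)] dx, which is 0 when n+n' is even and 2n/(n²−n'²) when n+n' is odd (it need not vanish on (0, π)). For the constant mode: ∫_0^π 1 dx = π, ∫_0^π cos(nx) dx = 0, ∫_0^π sin(nx) dx = (1−(−1)^n)/n.
  u² squared terms: (-1)²·∫1 dx = 1·π = π;  (-1)²·∫sin(2x)² dx = 1·π/2 = π/2.
  u² cross terms: 2·(-1)·(-1)·∫1·sin(2x) dx = 2·(0) = 0.
  So ∫_0^π u² dx = π + π/2 + 0 = 3*π/2.
  (u')² squared terms: (-2)²·∫cos(2x)² dx = 4·π/2 = 2*π.
  So ∫_0^π (u')² dx = 2*π.
||u||_{H^1}^2 = (3*π/2) + (2*π) = 7*π/2.


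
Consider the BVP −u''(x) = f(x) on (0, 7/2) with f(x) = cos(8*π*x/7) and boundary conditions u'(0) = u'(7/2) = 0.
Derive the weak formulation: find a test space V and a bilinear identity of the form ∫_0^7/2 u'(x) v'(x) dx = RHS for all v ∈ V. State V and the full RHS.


V = H^1(0, 7/2) (no boundary constraint on v; u is determined up to an additive constant); weak form: ∫_0^7/2 u'v' dx = ∫_0^7/2 (cos(8*π*x/7)) v dx for all v ∈ V.

Multiply both sides by a test function v and integrate from 0 to 7/2:
  ∫_0^7/2 −u''(x) v(x) dx = ∫_0^7/2 f(x) v(x) dx.
Integrate the LHS by parts once:
  ∫_0^7/2 −u'' v dx = −[u'(x) v(x)]_0^7/2 + ∫_0^7/2 u'(x) v'(x) dx.
Thus ∫_0^7/2 u'(x) v'(x) dx = ∫_0^7/2 f(x) v(x) dx + [u'(x) v(x)]_0^7/2.
Choose V so that boundary terms are either known or forced to vanish.
u has homogeneous Neumann: u'(0) = u'(7/2) = 0. So [u' v]_0^7/2 = 0·v(7/2) − 0·v(0) = 0 for any v; take V = H^1(0, 7/2).
Weak formulation: find u (satisfying any essential BC) such that ∫_0^7/2 u'(x) v'(x) dx = ∫_0^7/2 f v dx for all v ∈ V (homogeneous Neumann, so boundary terms vanish).
Substituting f(x) = cos(8*π*x/7), the right-hand side is ∫_0^7/2 (cos(8*π*x/7)) v dx.
Compatibility check (pure Neumann): taking v ≡ 1 ∈ V gives 0 = ∫_0^7/2 f dx + (0) − (0), i.e. ∫_0^7/2 f dx must equal u'(0) − u'(7/2) = 0. Indeed ∫_0^7/2 (cos(8*π*x/7)) dx = 0, so the data are compatible. The solution is then unique only up to an additive constant (fix it e.g. by requiring ∫_0^7/2 u dx = 0).


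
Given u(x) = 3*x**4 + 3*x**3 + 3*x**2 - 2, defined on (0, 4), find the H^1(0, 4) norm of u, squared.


||u||_{H^1}^2 = 35760176/35

The H^1 norm (squared) on an interval (0, L) is
  ||u||_{H^1}^2 = ∫_0^L u(x)^2 dx + ∫_0^L u'(x)^2 dx.
Compute u'(x) = 12*x**3 + 9*x**2 + 6*x.
Then u(x)^2 = 9*x**8 + 18*x**7 + 27*x**6 + 18*x**5 - 3*x**4 - 12*x**3 - 12*x**2 + 4 and u'(x)^2 = 144*x**6 + 216*x**5 + 225*x**4 + 108*x**3 + 36*x**2.
Integrate each monomial from 0 to 4 using ∫_0^4 c·x^n dx = c·4^(n+1)/(n+1):
  ∫_0^4 u(x)^2 dx = ∫_0^4 (9*x^8 + 18*x^7 + 27*x^6 + 18*x^5 - 3*x^4 - 12*x^3 - 12*x^2 + 4) dx. Term by term:
    ∫_0^4 9*x^8 dx = 262144;  ∫_0^4 18*x^7 dx = 147456;  ∫_0^4 27*x^6 dx = 442368/7;
    ∫_0^4 18*x^5 dx = 12288;  ∫_0^4 -3*x^4 dx = -3072/5;  ∫_0^4 -12*x^3 dx = -768;
    ∫_0^4 -12*x^2 dx = -256;  ∫_0^4 4 dx = 16.
  Sum: 262144 + 147456 + 442368/7 + 12288 − 3072/5 − 768 − 256 + 16 = 16921136/35.
  ∫_0^4 u'(x)^2 dx = ∫_0^4 (144*x^6 + 216*x^5 + 225*x^4 + 108*x^3 + 36*x^2) dx. Term by term:
    ∫_0^4 144*x^6 dx = 2359296/7;  ∫_0^4 216*x^5 dx = 147456;  ∫_0^4 225*x^4 dx = 46080;
    ∫_0^4 108*x^3 dx = 6912;  ∫_0^4 36*x^2 dx = 768.
  Sum: 2359296/7 + 147456 + 46080 + 6912 + 768 = 3767808/7.
Adding: ||u||_{H^1}^2 = 16921136/35 + 3767808/7 = 35760176/35.


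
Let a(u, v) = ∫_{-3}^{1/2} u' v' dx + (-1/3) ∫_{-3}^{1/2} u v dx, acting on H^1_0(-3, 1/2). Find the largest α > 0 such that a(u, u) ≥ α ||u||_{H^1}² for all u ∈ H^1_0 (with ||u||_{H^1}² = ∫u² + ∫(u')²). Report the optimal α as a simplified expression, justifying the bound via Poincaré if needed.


α = (-49 + 12*π^2)/(3*(4*π^2 + 49))

Coercivity of a(·,·) on H^1_0(-3, 1/2) means a(u, u) ≥ α ||u||_{H^1}² for every u ∈ H^1_0.
The interval has length L = 7/2, and Poincaré/coercivity depend only on L. Here a(u, u) = ∫(u')² + (-1/3)·∫u².
Here c = -1/3 < 0 with |c| < (π/L)² = 4*π^2/49, so coercivity still holds. The condition a(u,u) ≥ α||u||_{H^1}² reads (1−α)∫(u')² ≥ (α−c)∫u². Any admissible α is ≤ 1 (rapidly oscillating u have ∫u²/∫(u')² → 0), and α = 1 would force 0 ≥ (1−c)∫u², impossible since c < 1; so 1−α > 0. By the sharp Poincaré inequality on H^1_0 of an interval of length L, ∫(u')² ≥ (π/L)²∫u² with equality for the first sine mode sin(π(x−x₀)/L) (x₀ the left endpoint), so the inequality holds for all u iff (1−α)(π/L)² ≥ α − c, i.e. α ≤ ((π/L)² + c)/((π/L)² + 1) = (1 + c(L/π)²)/(1 + (L/π)²). (Direct route, valid since c ≤ 0: Poincaré gives c∫u² ≥ c(L/π)²∫(u')², so a(u,u) ≥ (1 + c(L/π)²)∫(u')², while ||u||_{H^1}² ≤ (1 + (L/π)²)∫(u')²; dividing yields the same α.) With (π/L)² = 4*π^2/49 and c = -1/3, the largest admissible constant is α = ((π/L)² + c)/((π/L)² + 1).
Simplifying, α = (-49 + 12*π^2)/(3*(4*π^2 + 49)).


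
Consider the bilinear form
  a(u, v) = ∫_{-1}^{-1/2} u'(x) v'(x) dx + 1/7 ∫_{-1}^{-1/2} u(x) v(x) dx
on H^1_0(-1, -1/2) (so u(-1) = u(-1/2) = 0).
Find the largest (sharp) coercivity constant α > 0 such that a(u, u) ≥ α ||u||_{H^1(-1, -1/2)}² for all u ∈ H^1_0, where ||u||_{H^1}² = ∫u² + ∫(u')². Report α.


α = (1 + 28*π^2)/(7*(1 + 4*π^2))

Coercivity of a(·,·) on H^1_0(-1, -1/2) means a(u, u) ≥ α ||u||_{H^1}² for every u ∈ H^1_0.
The interval has length L = 1/2, and Poincaré/coercivity depend only on L. Here a(u, u) = ∫(u')² + (1/7)·∫u².
Here 0 < c = 1/7 < 1. The condition a(u,u) ≥ α||u||_{H^1}² reads (1−α)∫(u')² ≥ (α−c)∫u². Any admissible α is ≤ 1 (rapidly oscillating u have ∫u²/∫(u')² → 0), and α = 1 would force 0 ≥ (1−c)∫u², impossible since c < 1; so 1−α > 0. By the sharp Poincaré inequality on H^1_0 of an interval of length L, ∫(u')² ≥ (π/L)²∫u² with equality for the first sine mode sin(π(x−x₀)/L) (x₀ the left endpoint), so the inequality holds for all u iff (1−α)(π/L)² ≥ α − c, i.e. α ≤ ((π/L)² + c)/((π/L)² + 1) = (1 + c(L/π)²)/(1 + (L/π)²). With (π/L)² = 4*π^2 and c = 1/7, the largest admissible constant is α = ((π/L)² + c)/((π/L)² + 1).
Simplifying, α = (1 + 28*π^2)/(7*(1 + 4*π^2)).


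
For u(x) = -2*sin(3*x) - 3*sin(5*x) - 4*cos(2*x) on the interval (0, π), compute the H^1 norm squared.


||u||_{H^1(0,π)}^2 = 1072/7 + 177*π

u'(x) = 8*sin(2*x) - 6*cos(3*x) - 15*cos(5*x).
Expand u² and (u')² and integrate term by term on (0, π), using: for integers n ≥ 1, ∫_0^π sin²(nx) dx = ∫_0^π cos²(nx) dx = π/2; for n ≠ n', ∫_0^π sin(nx)sin(n'x) dx = ∫_0^π cos(nx)cos(n'x) dx = 0; and by product-to-sum, ∫_0^π sin(nx)cos(n'x) dx = ½∫_0^π [sin((n+n')x) + sin((n−n')x)] dx, which is 0 when n+n' is even and 2n/(n²−n'²) when n+n' is odd (it need not vanish on (0, π)).
  u² squared terms: (-4)²·∫cos(2x)² dx = 16·π/2 = 8*π;  (-3)²·∫sin(5x)² dx = 9·π/2 = 9*π/2;  (-2)²·∫sin(3x)² dx = 4·π/2 = 2*π.
  u² cross terms: 2·(-4)·(-3)·∫cos(2x)·sin(5x) dx = 24·(10/21) = 80/7;  2·(-4)·(-2)·∫cos(2x)·sin(3x) dx = 16·(6/5) = 96/5;  2·(-3)·(-2)·∫sin(5x)·sin(3x) dx = 12·(0) = 0.
  So ∫_0^π u² dx = 8*π + 9*π/2 + 2*π + 80/7 + 96/5 + 0 = 1072/35 + 29*π/2.
  (u')² squared terms: (-15)²·∫cos(5x)² dx = 225·π/2 = 225*π/2;  (-6)²·∫cos(3x)² dx = 36·π/2 = 18*π;  (8)²·∫sin(2x)² dx = 64·π/2 = 32*π.
  (u')² cross terms: 2·(-15)·(-6)·∫cos(5x)·cos(3x) dx = 180·(0) = 0;  2·(-15)·(8)·∫cos(5x)·sin(2x) dx = -240·(-4/21) = 320/7;  2·(-6)·(8)·∫cos(3x)·sin(2x) dx = -96·(-4/5) = 384/5.
  So ∫_0^π (u')² dx = 225*π/2 + 18*π + 32*π + 0 + 320/7 + 384/5 = 4288/35 + 325*π/2.
||u||_{H^1}^2 = (1072/35 + 29*π/2) + (4288/35 + 325*π/2) = 1072/7 + 177*π.


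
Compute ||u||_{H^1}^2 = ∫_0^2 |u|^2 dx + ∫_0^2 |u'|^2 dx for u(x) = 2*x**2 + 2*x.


||u||_{H^1}^2 = 2264/15

The H^1 norm (squared) on an interval (0, L) is
  ||u||_{H^1}^2 = ∫_0^L u(x)^2 dx + ∫_0^L u'(x)^2 dx.
Compute u'(x) = 4*x + 2.
Then u(x)^2 = 4*x**4 + 8*x**3 + 4*x**2 and u'(x)^2 = 16*x**2 + 16*x + 4.
Integrate each monomial from 0 to 2 using ∫_0^2 c·x^n dx = c·2^(n+1)/(n+1):
  ∫_0^2 u(x)^2 dx = ∫_0^2 (4*x^4 + 8*x^3 + 4*x^2) dx. Term by term:
    ∫_0^2 4*x^4 dx = 128/5;  ∫_0^2 8*x^3 dx = 32;  ∫_0^2 4*x^2 dx = 32/3.
  Sum: 128/5 + 32 + 32/3 = 1024/15.
  ∫_0^2 u'(x)^2 dx = ∫_0^2 (16*x^2 + 16*x + 4) dx. Term by term:
    ∫_0^2 16*x^2 dx = 128/3;  ∫_0^2 16*x dx = 32;  ∫_0^2 4 dx = 8.
  Sum: 128/3 + 32 + 8 = 248/3.
Adding: ||u||_{H^1}^2 = 1024/15 + 248/3 = 2264/15.


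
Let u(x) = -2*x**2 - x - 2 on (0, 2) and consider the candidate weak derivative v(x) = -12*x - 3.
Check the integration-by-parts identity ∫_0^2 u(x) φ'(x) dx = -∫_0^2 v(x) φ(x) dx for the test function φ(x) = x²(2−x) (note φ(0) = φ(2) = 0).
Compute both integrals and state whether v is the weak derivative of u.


LHS = 116/15, RHS = 116/5. No, v is not the weak derivative of u.

u(x) = -2*x**2 - x - 2, classical derivative u'(x) = -4*x - 1.
φ(x) = x²(2−x), so φ'(x) = x*(4 - 3*x).
Note φ(0) = φ(2) = 0, so the boundary term u·φ vanishes.
LHS = ∫_0^2 u(x) φ'(x) dx = ∫_0^2 (6*x^4 - 5*x^3 + 2*x^2 - 8*x) dx. Term by term:
  ∫_0^2 6*x^4 dx = 192/5;  ∫_0^2 -5*x^3 dx = -20;  ∫_0^2 2*x^2 dx = 16/3;
  ∫_0^2 -8*x dx = -16.
Sum: 192/5 − 20 + 16/3 − 16 = 116/15.
So LHS = 116/15.
∫_0^2 v(x) φ(x) dx = ∫_0^2 (12*x^4 - 21*x^3 - 6*x^2) dx. Term by term:
  ∫_0^2 12*x^4 dx = 384/5;  ∫_0^2 -21*x^3 dx = -84;  ∫_0^2 -6*x^2 dx = -16.
Sum: 384/5 − 84 − 16 = -116/5.
So RHS = -∫_0^2 v(x) φ(x) dx = 116/5.
LHS − RHS = -232/15 ≠ 0, so the identity fails.
(For a valid weak derivative the identity must hold for EVERY test function, in particular this one. The failure shows v is NOT the weak derivative of u.)
Correct weak derivative would be u'(x) = -4*x - 1.


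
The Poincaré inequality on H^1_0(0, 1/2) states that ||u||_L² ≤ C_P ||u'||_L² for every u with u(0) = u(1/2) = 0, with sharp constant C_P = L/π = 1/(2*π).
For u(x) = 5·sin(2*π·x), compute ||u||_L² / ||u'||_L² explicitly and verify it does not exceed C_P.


||u||_L² / ||u'||_L² = 1/(2*π) = C_P.

u(x) = 5·sin(2*π·x), so u'(x) = 10*π*cos(2*π*x).
Writing u(x) = A·sin(kπx/L) with A = 5 and k = 1, use ∫_0^L sin²(kπx/L) dx = L/2 and ∫_0^L cos²(kπx/L) dx = L/2.
u² = 25·sin²(2*π·x) and (u')² = 100*π^2·cos²(2*π·x), and each of sin², cos² integrates to L/2 = 1/4 over (0, 1/2).
∫_0^1/2 u² dx = 25/4, so ||u||_L² = 5/2.
∫_0^1/2 (u')² dx = 25*π^2, so ||u'||_L² = 5*π.
Ratio ||u||_L² / ||u'||_L² = 1/(2*π).
Sharp Poincaré constant on H^1_0(0, 1/2) is C_P = L/π = 1/(2*π), achieved by sin(2*π·x).
This is the k = 1 eigenfunction (up to amplitude), so the ratio equals the sharp Poincaré constant exactly.


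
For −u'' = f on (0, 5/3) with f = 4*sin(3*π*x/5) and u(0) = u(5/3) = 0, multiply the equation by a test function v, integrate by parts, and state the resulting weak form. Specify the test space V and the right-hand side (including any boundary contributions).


V = H^1_0(0, 5/3) (so v(0) = v(5/3) = 0); weak form: ∫_0^5/3 u'v' dx = ∫_0^5/3 (4*sin(3*π*x/5)) v dx for all v ∈ V.

Multiply both sides by a test function v and integrate from 0 to 5/3:
  ∫_0^5/3 −u''(x) v(x) dx = ∫_0^5/3 f(x) v(x) dx.
Integrate the LHS by parts once:
  ∫_0^5/3 −u'' v dx = −[u'(x) v(x)]_0^5/3 + ∫_0^5/3 u'(x) v'(x) dx.
Thus ∫_0^5/3 u'(x) v'(x) dx = ∫_0^5/3 f(x) v(x) dx + [u'(x) v(x)]_0^5/3.
Choose V so that boundary terms are either known or forced to vanish.
u is Dirichlet: u(0) = u(5/3) = 0. Let V = H^1_0(0, 5/3); then v(0) = v(5/3) = 0, and [u' v]_0^5/3 = 0.
Weak formulation: find u (satisfying any essential BC) such that ∫_0^5/3 u'(x) v'(x) dx = ∫_0^5/3 f v dx for all v ∈ V.
Substituting f(x) = 4*sin(3*π*x/5), the right-hand side is ∫_0^5/3 (4*sin(3*π*x/5)) v dx.


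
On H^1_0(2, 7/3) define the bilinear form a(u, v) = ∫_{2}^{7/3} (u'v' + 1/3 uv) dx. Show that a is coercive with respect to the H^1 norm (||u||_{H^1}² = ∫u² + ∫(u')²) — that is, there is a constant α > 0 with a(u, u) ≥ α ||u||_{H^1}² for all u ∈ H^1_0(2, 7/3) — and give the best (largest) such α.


α = (1 + 27*π^2)/(3*(1 + 9*π^2))

Coercivity of a(·,·) on H^1_0(2, 7/3) means a(u, u) ≥ α ||u||_{H^1}² for every u ∈ H^1_0.
The interval has length L = 1/3, and Poincaré/coercivity depend only on L. Here a(u, u) = ∫(u')² + (1/3)·∫u².
Here 0 < c = 1/3 < 1. The condition a(u,u) ≥ α||u||_{H^1}² reads (1−α)∫(u')² ≥ (α−c)∫u². Any admissible α is ≤ 1 (rapidly oscillating u have ∫u²/∫(u')² → 0), and α = 1 would force 0 ≥ (1−c)∫u², impossible since c < 1; so 1−α > 0. By the sharp Poincaré inequality on H^1_0 of an interval of length L, ∫(u')² ≥ (π/L)²∫u² with equality for the first sine mode sin(π(x−x₀)/L) (x₀ the left endpoint), so the inequality holds for all u iff (1−α)(π/L)² ≥ α − c, i.e. α ≤ ((π/L)² + c)/((π/L)² + 1) = (1 + c(L/π)²)/(1 + (L/π)²). With (π/L)² = 9*π^2 and c = 1/3, the largest admissible constant is α = ((π/L)² + c)/((π/L)² + 1).
Simplifying, α = (1 + 27*π^2)/(3*(1 + 9*π^2)).


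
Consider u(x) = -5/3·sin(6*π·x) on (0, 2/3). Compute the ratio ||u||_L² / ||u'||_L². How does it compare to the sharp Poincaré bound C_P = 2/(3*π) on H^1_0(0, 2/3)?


||u||_L² / ||u'||_L² = 1/(6*π) < C_P = 2/(3*π).

u(x) = -5/3·sin(6*π·x), so u'(x) = -10*π*cos(6*π*x).
Writing u(x) = A·sin(kπx/L) with A = -5/3 and k = 4, use ∫_0^L sin²(kπx/L) dx = L/2 and ∫_0^L cos²(kπx/L) dx = L/2.
u² = 25/9·sin²(6*π·x) and (u')² = 100*π^2·cos²(6*π·x), and each of sin², cos² integrates to L/2 = 1/3 over (0, 2/3).
∫_0^2/3 u² dx = 25/27, so ||u||_L² = 5*sqrt(3)/9.
∫_0^2/3 (u')² dx = 100*π^2/3, so ||u'||_L² = 10*sqrt(3)*π/3.
Ratio ||u||_L² / ||u'||_L² = 1/(6*π).
Sharp Poincaré constant on H^1_0(0, 2/3) is C_P = L/π = 2/(3*π), achieved by sin(3*π/2·x).
This is the k = 4 harmonic; the ratio L/(kπ) is strictly less than C_P = L/π, consistent with the sharp inequality ||u||_L² ≤ C_P ||u'||_L².


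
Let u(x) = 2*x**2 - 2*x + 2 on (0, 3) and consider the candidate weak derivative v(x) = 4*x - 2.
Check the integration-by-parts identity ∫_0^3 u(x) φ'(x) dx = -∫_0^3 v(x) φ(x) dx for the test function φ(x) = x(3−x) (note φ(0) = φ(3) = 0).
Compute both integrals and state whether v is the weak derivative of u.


LHS = -18, RHS = -18. Yes, v = u' weakly.

u(x) = 2*x**2 - 2*x + 2, classical derivative u'(x) = 4*x - 2.
φ(x) = x(3−x), so φ'(x) = 3 - 2*x.
Note φ(0) = φ(3) = 0, so the boundary term u·φ vanishes.
LHS = ∫_0^3 u(x) φ'(x) dx = ∫_0^3 (-4*x^3 + 10*x^2 - 10*x + 6) dx. Term by term:
  ∫_0^3 -4*x^3 dx = -81;  ∫_0^3 10*x^2 dx = 90;  ∫_0^3 -10*x dx = -45;
  ∫_0^3 6 dx = 18.
Sum: -81 + 90 − 45 + 18 = -18.
So LHS = -18.
∫_0^3 v(x) φ(x) dx = ∫_0^3 (-4*x^3 + 14*x^2 - 6*x) dx. Term by term:
  ∫_0^3 -4*x^3 dx = -81;  ∫_0^3 14*x^2 dx = 126;  ∫_0^3 -6*x dx = -27.
Sum: -81 + 126 − 27 = 18.
So RHS = -∫_0^3 v(x) φ(x) dx = -18.
LHS = RHS, so the identity holds for this test φ.
Moreover u is smooth here and v(x) = u'(x) = 4*x - 2 pointwise, so the identity holds for every test function. Hence v is the weak derivative of u.


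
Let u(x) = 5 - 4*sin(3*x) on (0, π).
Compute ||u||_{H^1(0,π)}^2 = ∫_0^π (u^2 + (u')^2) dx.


||u||_{H^1(0,π)}^2 = -80/3 + 105*π

u'(x) = -12*cos(3*x).
Expand u² and (u')² and integrate term by term on (0, π), using: for integers n ≥ 1, ∫_0^π sin²(nx) dx = ∫_0^π cos²(nx) dx = π/2; for n ≠ n', ∫_0^π sin(nx)sin(n'x) dx = ∫_0^π cos(nx)cos(n'x) dx = 0; and by product-to-sum, ∫_0^π sin(nx)cos(n'x) dx = ½∫_0^π [sin((n+n')x) + sin((n−n')x)] dx, which is 0 when n+n' is even and 2n/(n²−n'²) when n+n' is odd (it need not vanish on (0, π)). For the constant mode: ∫_0^π 1 dx = π, ∫_0^π cos(nx) dx = 0, ∫_0^π sin(nx) dx = (1−(−1)^n)/n.
  u² squared terms: (5)²·∫1 dx = 25·π = 25*π;  (-4)²·∫sin(3x)² dx = 16·π/2 = 8*π.
  u² cross terms: 2·(5)·(-4)·∫1·sin(3x) dx = -40·(2/3) = -80/3.
  So ∫_0^π u² dx = 25*π + 8*π − 80/3 = -80/3 + 33*π.
  (u')² squared terms: (-12)²·∫cos(3x)² dx = 144·π/2 = 72*π.
  So ∫_0^π (u')² dx = 72*π.
||u||_{H^1}^2 = (-80/3 + 33*π) + (72*π) = -80/3 + 105*π.


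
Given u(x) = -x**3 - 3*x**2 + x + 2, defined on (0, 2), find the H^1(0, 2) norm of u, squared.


||u||_{H^1}^2 = 35002/105

The H^1 norm (squared) on an interval (0, L) is
  ||u||_{H^1}^2 = ∫_0^L u(x)^2 dx + ∫_0^L u'(x)^2 dx.
Compute u'(x) = -3*x**2 - 6*x + 1.
Then u(x)^2 = x**6 + 6*x**5 + 7*x**4 - 10*x**3 - 11*x**2 + 4*x + 4 and u'(x)^2 = 9*x**4 + 36*x**3 + 30*x**2 - 12*x + 1.
Integrate each monomial from 0 to 2 using ∫_0^2 c·x^n dx = c·2^(n+1)/(n+1):
  ∫_0^2 u(x)^2 dx = ∫_0^2 (x^6 + 6*x^5 + 7*x^4 - 10*x^3 - 11*x^2 + 4*x + 4) dx. Term by term:
    ∫_0^2 x^6 dx = 128/7;  ∫_0^2 6*x^5 dx = 64;  ∫_0^2 7*x^4 dx = 224/5;
    ∫_0^2 -10*x^3 dx = -40;  ∫_0^2 -11*x^2 dx = -88/3;  ∫_0^2 4*x dx = 8;
    ∫_0^2 4 dx = 8.
  Sum: 128/7 + 64 + 224/5 − 40 − 88/3 + 8 + 8 = 7744/105.
  ∫_0^2 u'(x)^2 dx = ∫_0^2 (9*x^4 + 36*x^3 + 30*x^2 - 12*x + 1) dx. Term by term:
    ∫_0^2 9*x^4 dx = 288/5;  ∫_0^2 36*x^3 dx = 144;  ∫_0^2 30*x^2 dx = 80;
    ∫_0^2 -12*x dx = -24;  ∫_0^2 1 dx = 2.
  Sum: 288/5 + 144 + 80 − 24 + 2 = 1298/5.
Adding: ||u||_{H^1}^2 = 7744/105 + 1298/5 = 35002/105.


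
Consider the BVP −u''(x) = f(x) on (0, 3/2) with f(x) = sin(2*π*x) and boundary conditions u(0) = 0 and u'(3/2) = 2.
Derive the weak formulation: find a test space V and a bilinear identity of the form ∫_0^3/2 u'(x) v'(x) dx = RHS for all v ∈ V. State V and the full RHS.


V = {v ∈ H^1(0, 3/2) : v(0) = 0} (test functions vanish at x = 0 where u is specified); weak form: ∫_0^3/2 u'v' dx = ∫_0^3/2 (sin(2*π*x)) v dx + 2·v(3/2) for all v ∈ V.

Multiply both sides by a test function v and integrate from 0 to 3/2:
  ∫_0^3/2 −u''(x) v(x) dx = ∫_0^3/2 f(x) v(x) dx.
Integrate the LHS by parts once:
  ∫_0^3/2 −u'' v dx = −[u'(x) v(x)]_0^3/2 + ∫_0^3/2 u'(x) v'(x) dx.
Thus ∫_0^3/2 u'(x) v'(x) dx = ∫_0^3/2 f(x) v(x) dx + [u'(x) v(x)]_0^3/2.
Choose V so that boundary terms are either known or forced to vanish.
Mixed BC: u(0) = 0 (Dirichlet) and u'(3/2) = 2 (Neumann). Define V = {v ∈ H^1(0, 3/2) : v(0) = 0}. Then [u' v]_0^3/2 = u'(3/2)·v(3/2) − u'(0)·0 = 2·v(3/2).
Weak formulation: find u (satisfying any essential BC) such that ∫_0^3/2 u'(x) v'(x) dx = ∫_0^3/2 f v dx + 2·v(3/2) for all v ∈ V (Dirichlet at 0 absorbed into V; Neumann datum at x = 3/2 contributes the boundary term).
Substituting f(x) = sin(2*π*x), the right-hand side is ∫_0^3/2 (sin(2*π*x)) v dx + 2·v(3/2).


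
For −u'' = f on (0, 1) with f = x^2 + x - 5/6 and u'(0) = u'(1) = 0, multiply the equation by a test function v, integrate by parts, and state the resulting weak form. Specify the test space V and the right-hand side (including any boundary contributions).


V = H^1(0, 1) (no boundary constraint on v; u is determined up to an additive constant); weak form: ∫_0^1 u'v' dx = ∫_0^1 (x^2 + x - 5/6) v dx for all v ∈ V.

Multiply both sides by a test function v and integrate from 0 to 1:
  ∫_0^1 −u''(x) v(x) dx = ∫_0^1 f(x) v(x) dx.
Integrate the LHS by parts once:
  ∫_0^1 −u'' v dx = −[u'(x) v(x)]_0^1 + ∫_0^1 u'(x) v'(x) dx.
Thus ∫_0^1 u'(x) v'(x) dx = ∫_0^1 f(x) v(x) dx + [u'(x) v(x)]_0^1.
Choose V so that boundary terms are either known or forced to vanish.
u has homogeneous Neumann: u'(0) = u'(1) = 0. So [u' v]_0^1 = 0·v(1) − 0·v(0) = 0 for any v; take V = H^1(0, 1).
Weak formulation: find u (satisfying any essential BC) such that ∫_0^1 u'(x) v'(x) dx = ∫_0^1 f v dx for all v ∈ V (homogeneous Neumann, so boundary terms vanish).
Substituting f(x) = x^2 + x - 5/6, the right-hand side is ∫_0^1 (x^2 + x - 5/6) v dx.
Compatibility check (pure Neumann): taking v ≡ 1 ∈ V gives 0 = ∫_0^1 f dx + (0) − (0), i.e. ∫_0^1 f dx must equal u'(0) − u'(1) = 0. Indeed ∫_0^1 (x^2 + x - 5/6) dx = 0, so the data are compatible. The solution is then unique only up to an additive constant (fix it e.g. by requiring ∫_0^1 u dx = 0).


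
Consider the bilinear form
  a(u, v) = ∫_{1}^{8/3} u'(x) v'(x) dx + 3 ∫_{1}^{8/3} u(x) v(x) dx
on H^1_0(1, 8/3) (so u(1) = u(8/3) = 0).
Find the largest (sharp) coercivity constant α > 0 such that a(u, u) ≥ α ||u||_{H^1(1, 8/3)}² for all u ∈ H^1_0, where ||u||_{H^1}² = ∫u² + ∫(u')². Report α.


α = 1

Coercivity of a(·,·) on H^1_0(1, 8/3) means a(u, u) ≥ α ||u||_{H^1}² for every u ∈ H^1_0.
The interval has length L = 5/3, and Poincaré/coercivity depend only on L. Here a(u, u) = ∫(u')² + (3)·∫u².
Here c = 3 ≥ 1, so a(u,u) = ∫(u')² + c∫u² ≥ ∫(u')² + ∫u² = ||u||_{H^1}², i.e. α = 1 works. No larger α is possible: a(u,u) ≥ α||u||_{H^1}² means (1−α)∫(u')² ≥ (α−c)∫u², and for the modes u_n = sin(nπ(x−x₀)/L) (x₀ the left endpoint) one has ∫u_n²/∫(u_n')² = (L/(nπ))² → 0, so a(u_n,u_n)/||u_n||_{H^1}² → 1. Hence the optimal constant is α = 1.
Therefore α = 1.


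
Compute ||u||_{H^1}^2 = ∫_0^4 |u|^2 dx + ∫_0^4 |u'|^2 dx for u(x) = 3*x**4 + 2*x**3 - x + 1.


||u||_{H^1}^2 = 84768632/105

The H^1 norm (squared) on an interval (0, L) is
  ||u||_{H^1}^2 = ∫_0^L u(x)^2 dx + ∫_0^L u'(x)^2 dx.
Compute u'(x) = 12*x**3 + 6*x**2 - 1.
Then u(x)^2 = 9*x**8 + 12*x**7 + 4*x**6 - 6*x**5 + 2*x**4 + 4*x**3 + x**2 - 2*x + 1 and u'(x)^2 = 144*x**6 + 144*x**5 + 36*x**4 - 24*x**3 - 12*x**2 + 1.
Integrate each monomial from 0 to 4 using ∫_0^4 c·x^n dx = c·4^(n+1)/(n+1):
  ∫_0^4 u(x)^2 dx = ∫_0^4 (9*x^8 + 12*x^7 + 4*x^6 - 6*x^5 + 2*x^4 + 4*x^3 + x^2 - 2*x + 1) dx. Term by term:
    ∫_0^4 9*x^8 dx = 262144;  ∫_0^4 12*x^7 dx = 98304;  ∫_0^4 4*x^6 dx = 65536/7;
    ∫_0^4 -6*x^5 dx = -4096;  ∫_0^4 2*x^4 dx = 2048/5;  ∫_0^4 4*x^3 dx = 256;
    ∫_0^4 x^2 dx = 64/3;  ∫_0^4 -2*x dx = -16;  ∫_0^4 1 dx = 4.
  Sum: 262144 + 98304 + 65536/7 − 4096 + 2048/5 + 256 + 64/3 − 16 + 4 = 38470868/105.
  ∫_0^4 u'(x)^2 dx = ∫_0^4 (144*x^6 + 144*x^5 + 36*x^4 - 24*x^3 - 12*x^2 + 1) dx. Term by term:
    ∫_0^4 144*x^6 dx = 2359296/7;  ∫_0^4 144*x^5 dx = 98304;  ∫_0^4 36*x^4 dx = 36864/5;
    ∫_0^4 -24*x^3 dx = -1536;  ∫_0^4 -12*x^2 dx = -256;  ∫_0^4 1 dx = 4.
  Sum: 2359296/7 + 98304 + 36864/5 − 1536 − 256 + 4 = 15432588/35.
Adding: ||u||_{H^1}^2 = 38470868/105 + 15432588/35 = 84768632/105.


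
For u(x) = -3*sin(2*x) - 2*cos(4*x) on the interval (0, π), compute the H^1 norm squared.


||u||_{H^1(0,π)}^2 = 113*π/2

u'(x) = 8*sin(4*x) - 6*cos(2*x).
Expand u² and (u')² and integrate term by term on (0, π), using: for integers n ≥ 1, ∫_0^π sin²(nx) dx = ∫_0^π cos²(nx) dx = π/2; for n ≠ n', ∫_0^π sin(nx)sin(n'x) dx = ∫_0^π cos(nx)cos(n'x) dx = 0; and by product-to-sum, ∫_0^π sin(nx)cos(n'x) dx = ½∫_0^π [sin((n+n')x) + sin((n−n')x)] dx, which is 0 when n+n' is even and 2n/(n²−n'²) when n+n' is odd (it need not vanish on (0, π)).
  u² squared terms: (-3)²·∫sin(2x)² dx = 9·π/2 = 9*π/2;  (-2)²·∫cos(4x)² dx = 4·π/2 = 2*π.
  u² cross terms: 2·(-3)·(-2)·∫sin(2x)·cos(4x) dx = 12·(0) = 0.
  So ∫_0^π u² dx = 9*π/2 + 2*π + 0 = 13*π/2.
  (u')² squared terms: (-6)²·∫cos(2x)² dx = 36·π/2 = 18*π;  (8)²·∫sin(4x)² dx = 64·π/2 = 32*π.
  (u')² cross terms: 2·(-6)·(8)·∫cos(2x)·sin(4x) dx = -96·(0) = 0.
  So ∫_0^π (u')² dx = 18*π + 32*π + 0 = 50*π.
||u||_{H^1}^2 = (13*π/2) + (50*π) = 113*π/2.
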